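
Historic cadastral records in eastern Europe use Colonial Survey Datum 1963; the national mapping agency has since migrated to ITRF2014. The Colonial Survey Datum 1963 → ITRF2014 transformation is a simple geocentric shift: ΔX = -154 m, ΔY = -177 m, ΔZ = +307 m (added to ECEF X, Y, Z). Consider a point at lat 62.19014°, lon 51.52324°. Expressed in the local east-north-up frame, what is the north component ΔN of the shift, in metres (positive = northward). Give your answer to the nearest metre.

ΔN = 351 m

The local north axis is (−sin φ cos λ, −sin φ sin λ, cos φ), giving ΔN = 84.751 + 122.562 + 143.227 = 350.54 m.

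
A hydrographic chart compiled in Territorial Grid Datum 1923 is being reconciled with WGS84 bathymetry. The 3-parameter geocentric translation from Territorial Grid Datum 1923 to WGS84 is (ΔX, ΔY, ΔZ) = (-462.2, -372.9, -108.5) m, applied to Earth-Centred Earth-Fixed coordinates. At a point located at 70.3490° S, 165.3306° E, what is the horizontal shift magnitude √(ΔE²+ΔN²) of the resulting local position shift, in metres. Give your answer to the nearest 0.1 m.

561.9 m

At φ = -70.3490°, λ = 165.3306°: sin φ = -0.941758, cos φ = 0.336290, sin λ = 0.253241, cos λ = -0.967403.
ΔE = −sin λ·ΔX + cos λ·ΔY = −(0.253241)·(-462.2) + (-0.967403)·(-372.9) = 477.79 m.
ΔN = −sin φ cos λ·ΔX − sin φ sin λ·ΔY + cos φ·ΔZ = −(-0.941758)(-0.967403)(-462.2) − (-0.941758)(0.253241)(-372.9) + (0.336290)(-108.5) = 295.67 m.
Horizontal magnitude = √(ΔE² + ΔN²) = √(477.79² + 295.67²) = 561.88 m.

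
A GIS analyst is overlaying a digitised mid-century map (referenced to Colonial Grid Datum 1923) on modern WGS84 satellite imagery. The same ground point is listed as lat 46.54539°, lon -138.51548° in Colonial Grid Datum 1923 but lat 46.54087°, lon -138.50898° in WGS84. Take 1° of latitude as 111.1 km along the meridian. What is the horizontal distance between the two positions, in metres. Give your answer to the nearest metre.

Δφ = 46.54087° − 46.54539° = -0.00452°; Δλ = -138.50898° − -138.51548° = +0.00650°.
ΔN = Δφ × 111100 = -502.2 m; ΔE = Δλ × 111100 × cos(46.54539°) = +0.00650 × 111100 × 0.687780 = 496.7 m.
Distance = √(ΔE² + ΔN²) = √(496.7² + (-502.2)²) = 706.3 m.

706 m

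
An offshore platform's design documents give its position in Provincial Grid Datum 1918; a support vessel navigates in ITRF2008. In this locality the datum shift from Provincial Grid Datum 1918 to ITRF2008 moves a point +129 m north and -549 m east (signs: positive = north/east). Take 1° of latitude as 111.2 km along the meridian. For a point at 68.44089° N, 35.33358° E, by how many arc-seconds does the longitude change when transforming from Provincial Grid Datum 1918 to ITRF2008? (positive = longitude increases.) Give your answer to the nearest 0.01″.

At latitude 68.44089°, cos φ = 0.367461.
1° of longitude at this latitude = 111.2 × cos φ = 40.86 km, so Δλ = -549.0 / 40861.7 = -0.0134356° = -48.368″.

Δλ = -48.37″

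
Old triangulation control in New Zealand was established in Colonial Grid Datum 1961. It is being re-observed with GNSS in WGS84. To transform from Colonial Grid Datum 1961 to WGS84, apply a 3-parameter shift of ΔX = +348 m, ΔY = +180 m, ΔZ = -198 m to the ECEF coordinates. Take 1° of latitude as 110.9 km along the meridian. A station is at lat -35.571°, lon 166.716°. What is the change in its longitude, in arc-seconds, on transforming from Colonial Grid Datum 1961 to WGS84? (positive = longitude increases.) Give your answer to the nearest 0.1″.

sin φ = -0.581711, cos φ = 0.813395, sin λ = 0.229778, cos λ = -0.973243.
East component: ΔE = −sin λ·ΔX + cos λ·ΔY = −(0.229778)(348) + (-0.973243)(180) = -255.15 m.
1° of latitude spans 110900 m; at latitude φ, 1° of longitude spans that × cos φ = 90205.5 m, so Δλ = -255.15 / 90205.5 × 3600 = -10.183″.

Δλ = -10.2″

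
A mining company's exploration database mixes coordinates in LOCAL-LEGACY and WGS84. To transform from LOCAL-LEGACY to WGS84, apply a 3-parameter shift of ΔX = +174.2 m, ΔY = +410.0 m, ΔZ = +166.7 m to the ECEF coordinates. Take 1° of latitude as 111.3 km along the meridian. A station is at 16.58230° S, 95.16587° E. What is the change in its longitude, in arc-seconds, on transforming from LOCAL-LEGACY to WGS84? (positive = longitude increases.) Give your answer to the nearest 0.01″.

sin φ = -0.285392, cos φ = 0.958411, sin λ = 0.995938, cos λ = -0.090039.
East component: ΔE = −sin λ·ΔX + cos λ·ΔY = −(0.995938)(174.2) + (-0.090039)(410.0) = -210.41 m.
1° of latitude spans 111300 m; at latitude φ, 1° of longitude spans that × cos φ = 106671.1 m, so Δλ = -210.41 / 106671.1 × 3600 = -7.101″.

Δλ = -7.10″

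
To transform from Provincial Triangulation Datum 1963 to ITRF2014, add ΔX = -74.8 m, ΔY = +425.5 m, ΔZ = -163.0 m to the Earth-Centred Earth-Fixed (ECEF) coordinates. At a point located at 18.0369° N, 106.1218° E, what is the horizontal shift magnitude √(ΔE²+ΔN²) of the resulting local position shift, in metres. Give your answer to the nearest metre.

The local east axis at (φ, λ) is (−sin λ, cos λ, 0), so ΔE = −sin(106.1218°)·(-74.8) + cos(106.1218°)·425.5 = -46.29 m.
The local north axis is (−sin φ cos λ, −sin φ sin λ, cos φ), giving ΔN = -6.431 − 126.566 − 154.990 = -287.99 m.
Horizontal magnitude = √(ΔE² + ΔN²) = √((-46.29)² + (-287.99)²) = 291.68 m.

292 m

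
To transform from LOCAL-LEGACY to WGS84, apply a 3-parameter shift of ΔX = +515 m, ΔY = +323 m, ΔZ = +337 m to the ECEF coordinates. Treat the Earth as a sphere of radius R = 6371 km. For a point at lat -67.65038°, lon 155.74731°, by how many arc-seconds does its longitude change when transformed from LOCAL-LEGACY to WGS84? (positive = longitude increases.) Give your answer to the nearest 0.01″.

Δλ = -43.08″

sin φ = -0.924881, cos φ = 0.380257, sin λ = 0.410762, cos λ = -0.911743.
East component: ΔE = −sin λ·ΔX + cos λ·ΔY = −(0.410762)(515) + (-0.911743)(323) = -506.04 m.
1° of latitude spans πR/180 = 111195 m; at latitude φ, 1° of longitude spans that × cos φ = 42282.7 m, so Δλ = -506.04 / 42282.7 × 3600 = -43.084″.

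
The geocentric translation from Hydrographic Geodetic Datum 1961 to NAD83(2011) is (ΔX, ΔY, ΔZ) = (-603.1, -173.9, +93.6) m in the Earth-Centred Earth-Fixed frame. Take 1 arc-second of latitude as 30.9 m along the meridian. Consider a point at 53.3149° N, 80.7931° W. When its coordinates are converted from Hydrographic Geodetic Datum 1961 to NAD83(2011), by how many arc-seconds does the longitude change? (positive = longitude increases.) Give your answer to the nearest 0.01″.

sin φ = 0.801931, cos φ = 0.597417, sin λ = -0.987117, cos λ = 0.160000.
East component: ΔE = −sin λ·ΔX + cos λ·ΔY = −(-0.987117)(-603.1) + (0.160000)(-173.9) = -623.15 m.
1° of latitude spans 3600 × 30.90 = 111240 m; at latitude φ, 1° of longitude spans that × cos φ = 66456.6 m, so Δλ = -623.15 / 66456.6 × 3600 = -33.757″.

Δλ = -33.76″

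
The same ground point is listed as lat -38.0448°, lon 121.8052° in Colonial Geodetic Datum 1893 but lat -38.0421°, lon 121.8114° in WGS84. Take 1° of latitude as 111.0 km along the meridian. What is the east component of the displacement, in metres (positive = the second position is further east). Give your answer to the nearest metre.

ΔE = 542 m

Δφ = -38.0421° − -38.0448° = +0.0027°; Δλ = 121.8114° − 121.8052° = +0.0062°.
ΔN = Δφ × 111000 = 299.7 m; ΔE = Δλ × 111000 × cos(-38.0448°) = +0.0062 × 111000 × 0.787529 = 542.0 m.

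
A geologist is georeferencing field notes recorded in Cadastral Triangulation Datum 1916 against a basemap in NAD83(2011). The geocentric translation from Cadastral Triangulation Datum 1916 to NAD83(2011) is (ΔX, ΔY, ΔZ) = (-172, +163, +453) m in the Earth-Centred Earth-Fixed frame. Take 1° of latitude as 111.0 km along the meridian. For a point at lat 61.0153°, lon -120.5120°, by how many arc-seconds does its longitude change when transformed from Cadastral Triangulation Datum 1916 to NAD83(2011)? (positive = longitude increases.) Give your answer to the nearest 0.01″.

Δλ = -15.46″

sin φ = 0.874749, cos φ = 0.484576, sin λ = -0.861523, cos λ = -0.507719.
East component: ΔE = −sin λ·ΔX + cos λ·ΔY = −(-0.861523)(-172) + (-0.507719)(163) = -230.94 m.
1° of latitude spans 111000 m; at latitude φ, 1° of longitude spans that × cos φ = 53787.9 m, so Δλ = -230.94 / 53787.9 × 3600 = -15.457″.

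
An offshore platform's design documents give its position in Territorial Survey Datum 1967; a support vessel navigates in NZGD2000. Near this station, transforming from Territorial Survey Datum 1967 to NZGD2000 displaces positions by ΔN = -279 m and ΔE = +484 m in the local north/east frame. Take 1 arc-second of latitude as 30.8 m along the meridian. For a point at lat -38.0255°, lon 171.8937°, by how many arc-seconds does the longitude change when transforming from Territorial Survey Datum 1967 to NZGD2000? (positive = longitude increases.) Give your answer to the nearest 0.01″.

Δλ = 19.95″

At latitude -38.0255°, cos φ = 0.787737.
1″ of longitude at this latitude = 30.80 × cos φ = 24.2623 m, so Δλ = 484.0 / 24.2623 = 19.949″.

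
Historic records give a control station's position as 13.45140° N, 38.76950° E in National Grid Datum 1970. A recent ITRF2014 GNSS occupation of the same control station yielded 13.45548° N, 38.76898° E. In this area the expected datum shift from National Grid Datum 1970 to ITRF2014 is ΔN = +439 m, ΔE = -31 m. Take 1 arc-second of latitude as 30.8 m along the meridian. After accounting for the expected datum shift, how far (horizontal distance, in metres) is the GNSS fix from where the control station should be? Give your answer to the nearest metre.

Observed coordinate differences: Δφ = +0.00408°, Δλ = -0.00052°.
Converting to metres (1° lat = 110880 m, cos φ = 0.972568): observed ΔN = 452.4 m, observed ΔE = -56.1 m.
Subtracting the expected shift leaves a residual of 452.4 − (439) = 13.4 m north and -56.1 − (-31) = -25.1 m east.
Residual distance = √(13.4² + (-25.1)²) = 28.4 m.

28 m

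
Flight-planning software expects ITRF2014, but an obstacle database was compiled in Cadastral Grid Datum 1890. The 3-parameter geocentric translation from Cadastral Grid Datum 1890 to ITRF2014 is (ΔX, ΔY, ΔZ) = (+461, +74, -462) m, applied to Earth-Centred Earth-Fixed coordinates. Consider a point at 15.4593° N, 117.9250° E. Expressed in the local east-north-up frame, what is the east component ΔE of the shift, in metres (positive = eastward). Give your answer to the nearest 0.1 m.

ΔE = -442.0 m

At φ = 15.4593°, λ = 117.9250°: sin φ = 0.266554, cos φ = 0.963820, sin λ = 0.883561, cos λ = -0.468315.
ΔE = −sin λ·ΔX + cos λ·ΔY = −(0.883561)·(461) + (-0.468315)·(74) = -441.98 m.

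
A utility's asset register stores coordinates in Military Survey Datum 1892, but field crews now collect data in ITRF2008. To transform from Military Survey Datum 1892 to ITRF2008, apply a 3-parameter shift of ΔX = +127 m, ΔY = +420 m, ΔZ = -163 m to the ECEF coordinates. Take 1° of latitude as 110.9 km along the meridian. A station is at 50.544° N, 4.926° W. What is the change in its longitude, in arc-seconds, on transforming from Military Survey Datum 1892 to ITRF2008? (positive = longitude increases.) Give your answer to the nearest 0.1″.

sin φ = 0.772113, cos φ = 0.635485, sin λ = -0.085869, cos λ = 0.996306.
East component: ΔE = −sin λ·ΔX + cos λ·ΔY = −(-0.085869)(127) + (0.996306)(420) = 429.35 m.
1° of latitude spans 110900 m; at latitude φ, 1° of longitude spans that × cos φ = 70475.3 m, so Δλ = 429.35 / 70475.3 × 3600 = 21.932″.

Δλ = 21.9″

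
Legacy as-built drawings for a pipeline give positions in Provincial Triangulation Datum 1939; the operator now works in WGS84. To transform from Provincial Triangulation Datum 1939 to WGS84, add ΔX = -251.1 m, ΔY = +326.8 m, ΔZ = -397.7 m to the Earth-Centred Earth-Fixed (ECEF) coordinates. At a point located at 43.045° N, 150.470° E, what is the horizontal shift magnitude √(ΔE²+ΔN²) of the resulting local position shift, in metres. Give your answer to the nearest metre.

The local east axis at (φ, λ) is (−sin λ, cos λ, 0), so ΔE = −sin(150.470°)·(-251.1) + cos(150.470°)·326.8 = -160.59 m.
The local north axis is (−sin φ cos λ, −sin φ sin λ, cos φ), giving ΔN = -149.130 − 109.944 − 290.646 = -549.72 m.
Horizontal magnitude = √(ΔE² + ΔN²) = √((-160.59)² + (-549.72)²) = 572.70 m.

573 m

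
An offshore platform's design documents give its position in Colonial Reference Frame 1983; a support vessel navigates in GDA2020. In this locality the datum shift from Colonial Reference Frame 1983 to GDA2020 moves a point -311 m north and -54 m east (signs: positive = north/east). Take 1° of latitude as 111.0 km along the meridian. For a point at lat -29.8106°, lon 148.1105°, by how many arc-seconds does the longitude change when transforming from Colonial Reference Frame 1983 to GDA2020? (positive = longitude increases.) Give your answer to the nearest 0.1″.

At latitude -29.8106°, cos φ = 0.867673.
1° of longitude at this latitude = 111.0 × cos φ = 96.31 km, so Δλ = -54.0 / 96311.8 = -0.0005607° = -2.018″.

Δλ = -2.0″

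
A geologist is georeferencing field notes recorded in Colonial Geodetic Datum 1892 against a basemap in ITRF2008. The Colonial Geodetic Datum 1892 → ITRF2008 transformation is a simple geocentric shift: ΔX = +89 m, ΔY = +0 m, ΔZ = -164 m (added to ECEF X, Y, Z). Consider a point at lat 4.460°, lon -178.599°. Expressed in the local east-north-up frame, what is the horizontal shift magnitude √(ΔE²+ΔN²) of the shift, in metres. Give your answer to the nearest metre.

At φ = 4.460°, λ = -178.599°: sin φ = 0.077763, cos φ = 0.996972, sin λ = -0.024450, cos λ = -0.999701.
ΔE = −sin λ·ΔX + cos λ·ΔY = −(-0.024450)·(89) + (-0.999701)·(0) = 2.18 m.
ΔN = −sin φ cos λ·ΔX − sin φ sin λ·ΔY + cos φ·ΔZ = −(0.077763)(-0.999701)(89) − (0.077763)(-0.024450)(0) + (0.996972)(-164) = -156.58 m.
Horizontal magnitude = √(ΔE² + ΔN²) = √(2.18² + (-156.58)²) = 156.60 m.

157 m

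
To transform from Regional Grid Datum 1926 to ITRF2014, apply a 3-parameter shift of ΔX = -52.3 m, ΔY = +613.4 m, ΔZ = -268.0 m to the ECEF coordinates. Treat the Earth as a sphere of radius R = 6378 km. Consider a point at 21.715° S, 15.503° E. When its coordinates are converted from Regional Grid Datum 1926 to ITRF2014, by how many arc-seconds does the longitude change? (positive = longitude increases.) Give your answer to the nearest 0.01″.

Δλ = 21.06″

sin φ = -0.369990, cos φ = 0.929036, sin λ = 0.267289, cos λ = 0.963616.
East component: ΔE = −sin λ·ΔX + cos λ·ΔY = −(0.267289)(-52.3) + (0.963616)(613.4) = 605.06 m.
1° of latitude spans πR/180 = 111317 m; at latitude φ, 1° of longitude spans that × cos φ = 103417.6 m, so Δλ = 605.06 / 103417.6 × 3600 = 21.062″.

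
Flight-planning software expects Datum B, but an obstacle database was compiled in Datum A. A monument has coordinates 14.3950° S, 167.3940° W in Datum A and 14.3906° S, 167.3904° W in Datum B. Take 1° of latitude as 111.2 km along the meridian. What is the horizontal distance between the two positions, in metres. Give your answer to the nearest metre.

Δφ = -14.3906° − -14.3950° = +0.0044°; Δλ = -167.3904° − -167.3940° = +0.0036°.
ΔN = Δφ × 111200 = 489.3 m; ΔE = Δλ × 111200 × cos(-14.3950°) = +0.0036 × 111200 × 0.968605 = 387.8 m.
Distance = √(ΔE² + ΔN²) = √(387.8² + 489.3²) = 624.3 m.

624 m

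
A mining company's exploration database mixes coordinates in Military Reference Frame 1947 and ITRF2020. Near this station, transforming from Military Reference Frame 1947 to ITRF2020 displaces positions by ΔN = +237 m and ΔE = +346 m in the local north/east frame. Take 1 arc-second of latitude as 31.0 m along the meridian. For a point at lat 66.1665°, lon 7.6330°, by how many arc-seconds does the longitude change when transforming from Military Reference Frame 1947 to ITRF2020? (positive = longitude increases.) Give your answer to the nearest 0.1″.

At latitude 66.1665°, cos φ = 0.404080.
1″ of longitude at this latitude = 31.00 × cos φ = 12.5265 m, so Δλ = 346.0 / 12.5265 = 27.621″.

Δλ = 27.6″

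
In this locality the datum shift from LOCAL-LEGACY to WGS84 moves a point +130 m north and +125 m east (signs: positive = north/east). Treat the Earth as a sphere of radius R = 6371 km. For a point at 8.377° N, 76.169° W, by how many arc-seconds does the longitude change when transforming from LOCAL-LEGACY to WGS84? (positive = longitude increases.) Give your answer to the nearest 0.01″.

Δλ = 4.09″

At latitude 8.377°, cos φ = 0.989331.
One radian of longitude at latitude φ spans R cos φ, so Δλ = ΔE / (R cos φ) = 125.0 / (6371000 × 0.989331) = 1.9832e-05 rad = 4.091″.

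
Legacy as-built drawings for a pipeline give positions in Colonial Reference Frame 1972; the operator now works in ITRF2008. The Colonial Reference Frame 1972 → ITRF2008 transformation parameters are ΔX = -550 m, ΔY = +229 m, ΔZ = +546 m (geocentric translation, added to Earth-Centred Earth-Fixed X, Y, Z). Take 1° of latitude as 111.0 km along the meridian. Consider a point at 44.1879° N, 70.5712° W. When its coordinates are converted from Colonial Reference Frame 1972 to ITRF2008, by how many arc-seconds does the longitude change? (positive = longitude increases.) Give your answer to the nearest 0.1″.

Δλ = -20.0″

sin φ = 0.697014, cos φ = 0.717058, sin λ = -0.943056, cos λ = 0.332635.
East component: ΔE = −sin λ·ΔX + cos λ·ΔY = −(-0.943056)(-550) + (0.332635)(229) = -442.51 m.
1° of latitude spans 111000 m; at latitude φ, 1° of longitude spans that × cos φ = 79593.4 m, so Δλ = -442.51 / 79593.4 × 3600 = -20.015″.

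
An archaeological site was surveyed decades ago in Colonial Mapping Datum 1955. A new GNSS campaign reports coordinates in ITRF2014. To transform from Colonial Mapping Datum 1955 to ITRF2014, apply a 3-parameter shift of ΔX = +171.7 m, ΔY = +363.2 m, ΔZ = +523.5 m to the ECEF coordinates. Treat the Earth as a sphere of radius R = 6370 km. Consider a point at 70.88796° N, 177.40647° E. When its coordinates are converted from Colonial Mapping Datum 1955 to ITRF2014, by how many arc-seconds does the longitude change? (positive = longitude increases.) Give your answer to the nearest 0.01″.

Δλ = -36.65″

sin φ = 0.944880, cos φ = 0.327416, sin λ = 0.045250, cos λ = -0.998976.
East component: ΔE = −sin λ·ΔX + cos λ·ΔY = −(0.045250)(171.7) + (-0.998976)(363.2) = -370.60 m.
1° of latitude spans πR/180 = 111177 m; at latitude φ, 1° of longitude spans that × cos φ = 36401.3 m, so Δλ = -370.60 / 36401.3 × 3600 = -36.651″.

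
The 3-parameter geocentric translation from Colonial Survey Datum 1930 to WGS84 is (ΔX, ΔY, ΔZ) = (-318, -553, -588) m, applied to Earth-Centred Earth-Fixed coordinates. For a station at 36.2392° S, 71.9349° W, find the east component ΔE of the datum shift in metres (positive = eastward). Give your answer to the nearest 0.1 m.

The local east axis at (φ, λ) is (−sin λ, cos λ, 0), so ΔE = −sin(-71.9349°)·(-318) + cos(-71.9349°)·(-553) = -473.81 m.

ΔE = -473.8 m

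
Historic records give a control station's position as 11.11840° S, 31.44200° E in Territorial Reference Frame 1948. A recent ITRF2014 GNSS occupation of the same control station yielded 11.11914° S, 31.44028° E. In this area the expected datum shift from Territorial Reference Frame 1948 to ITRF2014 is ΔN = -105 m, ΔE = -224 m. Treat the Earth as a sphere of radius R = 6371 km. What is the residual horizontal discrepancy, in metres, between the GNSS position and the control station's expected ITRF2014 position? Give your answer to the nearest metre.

Observed coordinate differences: Δφ = -0.00074°, Δλ = -0.00172°.
Converting to metres (1° lat = 111195 m, cos φ = 0.981231): observed ΔN = -82.3 m, observed ΔE = -187.7 m.
Subtracting the expected shift leaves a residual of -82.3 − (-105) = 22.7 m north and -187.7 − (-224) = 36.3 m east.
Residual distance = √(22.7² + 36.3²) = 42.9 m.

43 m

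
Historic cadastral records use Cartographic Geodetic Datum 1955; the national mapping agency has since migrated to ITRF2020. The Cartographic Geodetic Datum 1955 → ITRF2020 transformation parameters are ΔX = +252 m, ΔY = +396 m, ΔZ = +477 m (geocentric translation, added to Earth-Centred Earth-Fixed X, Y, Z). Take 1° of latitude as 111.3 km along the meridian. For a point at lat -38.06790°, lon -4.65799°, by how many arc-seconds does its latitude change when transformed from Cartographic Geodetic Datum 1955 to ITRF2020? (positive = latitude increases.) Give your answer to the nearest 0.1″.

sin φ = -0.616595, cos φ = 0.787281, sin λ = -0.081208, cos λ = 0.996697.
North component: ΔN = −sin φ cos λ·ΔX − sin φ sin λ·ΔY + cos φ·ΔZ = −(-0.616595)(0.996697)(252) − (-0.616595)(-0.081208)(396) + (0.787281)(477) = 510.57 m.
1° of latitude spans 111300 m, so Δφ = 510.57 / 111300 × 3600 = 16.514″.

Δφ = 16.5″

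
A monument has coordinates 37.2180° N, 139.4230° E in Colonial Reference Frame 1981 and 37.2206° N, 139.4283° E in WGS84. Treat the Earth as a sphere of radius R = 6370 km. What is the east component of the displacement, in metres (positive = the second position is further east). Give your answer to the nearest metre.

Δφ = 37.2206° − 37.2180° = +0.0026°; Δλ = 139.4283° − 139.4230° = +0.0053°.
1° along a meridian = πR/180 = 111177 m.
ΔN = Δφ × 111177 = 289.1 m; ΔE = Δλ × 111177 × cos(37.2180°) = +0.0053 × 111177 × 0.796340 = 469.2 m.

ΔE = 469 m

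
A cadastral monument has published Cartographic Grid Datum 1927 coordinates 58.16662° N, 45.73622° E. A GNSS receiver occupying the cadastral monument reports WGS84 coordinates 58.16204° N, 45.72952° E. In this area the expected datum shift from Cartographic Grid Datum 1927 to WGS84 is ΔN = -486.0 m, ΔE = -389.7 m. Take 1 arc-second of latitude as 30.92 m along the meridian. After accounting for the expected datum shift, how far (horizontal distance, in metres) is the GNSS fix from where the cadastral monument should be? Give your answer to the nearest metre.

Observed coordinate differences: Δφ = -0.00458°, Δλ = -0.00670°.
Converting to metres (1° lat = 111312 m, cos φ = 0.527451): observed ΔN = -509.8 m, observed ΔE = -393.4 m.
Subtracting the expected shift leaves a residual of -509.8 − (-486.0) = -23.8 m north and -393.4 − (-389.7) = -3.7 m east.
Residual distance = √((-23.8)² + (-3.7)²) = 24.1 m.

24 m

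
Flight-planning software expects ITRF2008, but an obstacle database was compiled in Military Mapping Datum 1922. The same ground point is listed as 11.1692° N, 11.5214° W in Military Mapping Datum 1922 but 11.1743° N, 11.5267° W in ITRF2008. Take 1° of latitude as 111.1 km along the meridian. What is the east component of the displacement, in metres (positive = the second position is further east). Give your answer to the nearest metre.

Δφ = 11.1743° − 11.1692° = +0.0051°; Δλ = -11.5267° − -11.5214° = -0.0053°.
ΔN = Δφ × 111100 = 566.6 m; ΔE = Δλ × 111100 × cos(11.1692°) = -0.0053 × 111100 × 0.981059 = -577.7 m.

ΔE = -578 m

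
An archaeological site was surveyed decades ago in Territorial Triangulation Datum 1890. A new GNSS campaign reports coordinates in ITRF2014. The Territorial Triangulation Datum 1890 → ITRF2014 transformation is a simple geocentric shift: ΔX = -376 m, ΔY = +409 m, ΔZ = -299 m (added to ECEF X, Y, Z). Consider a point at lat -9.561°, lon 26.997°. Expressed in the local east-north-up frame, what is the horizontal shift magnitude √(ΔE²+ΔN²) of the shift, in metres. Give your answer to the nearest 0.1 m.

623.3 m

The local east axis at (φ, λ) is (−sin λ, cos λ, 0), so ΔE = −sin(26.997°)·(-376) + cos(26.997°)·409 = 535.11 m.
The local north axis is (−sin φ cos λ, −sin φ sin λ, cos φ), giving ΔN = -55.647 + 30.838 − 294.847 = -319.66 m.
Horizontal magnitude = √(ΔE² + ΔN²) = √(535.11² + (-319.66)²) = 623.32 m.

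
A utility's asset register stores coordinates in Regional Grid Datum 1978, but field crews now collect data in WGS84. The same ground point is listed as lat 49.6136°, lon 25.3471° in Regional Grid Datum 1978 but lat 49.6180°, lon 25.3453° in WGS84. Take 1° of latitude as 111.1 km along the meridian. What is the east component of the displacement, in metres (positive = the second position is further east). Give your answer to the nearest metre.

Δφ = 49.6180° − 49.6136° = +0.0044°; Δλ = 25.3453° − 25.3471° = -0.0018°.
ΔN = Δφ × 111100 = 488.8 m; ΔE = Δλ × 111100 × cos(49.6136°) = -0.0018 × 111100 × 0.647939 = -129.6 m.

ΔE = -130 m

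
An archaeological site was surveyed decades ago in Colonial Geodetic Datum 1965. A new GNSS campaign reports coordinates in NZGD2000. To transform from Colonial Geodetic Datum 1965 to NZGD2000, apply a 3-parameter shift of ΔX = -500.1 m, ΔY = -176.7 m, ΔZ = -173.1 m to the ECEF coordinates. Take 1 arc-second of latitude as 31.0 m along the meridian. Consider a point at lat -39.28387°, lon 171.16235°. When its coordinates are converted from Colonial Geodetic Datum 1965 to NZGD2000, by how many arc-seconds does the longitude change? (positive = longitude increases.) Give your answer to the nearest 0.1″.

Δλ = 10.5″

sin φ = -0.633163, cos φ = 0.774018, sin λ = 0.153635, cos λ = -0.988128.
East component: ΔE = −sin λ·ΔX + cos λ·ΔY = −(0.153635)(-500.1) + (-0.988128)(-176.7) = 251.44 m.
1° of latitude spans 3600 × 31.00 = 111600 m; at latitude φ, 1° of longitude spans that × cos φ = 86380.5 m, so Δλ = 251.44 / 86380.5 × 3600 = 10.479″.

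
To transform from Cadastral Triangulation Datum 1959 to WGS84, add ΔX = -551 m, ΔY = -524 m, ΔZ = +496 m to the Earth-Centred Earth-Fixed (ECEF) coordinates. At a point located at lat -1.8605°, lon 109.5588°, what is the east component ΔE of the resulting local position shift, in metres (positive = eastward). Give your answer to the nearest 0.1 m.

ΔE = 694.6 m

The local east axis at (φ, λ) is (−sin λ, cos λ, 0), so ΔE = −sin(109.5588°)·(-551) + cos(109.5588°)·(-524) = 694.63 m.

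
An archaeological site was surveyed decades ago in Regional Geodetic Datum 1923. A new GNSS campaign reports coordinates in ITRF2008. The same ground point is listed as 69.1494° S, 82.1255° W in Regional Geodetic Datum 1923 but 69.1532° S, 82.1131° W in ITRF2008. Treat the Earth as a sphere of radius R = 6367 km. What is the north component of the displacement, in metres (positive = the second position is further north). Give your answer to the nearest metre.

ΔN = -422 m

Δφ = -69.1532° − -69.1494° = -0.0038°; Δλ = -82.1131° − -82.1255° = +0.0124°.
1° along a meridian = πR/180 = 111125 m.
ΔN = Δφ × 111125 = -422.3 m; ΔE = Δλ × 111125 × cos(-69.1494°) = +0.0124 × 111125 × 0.355932 = 490.5 m.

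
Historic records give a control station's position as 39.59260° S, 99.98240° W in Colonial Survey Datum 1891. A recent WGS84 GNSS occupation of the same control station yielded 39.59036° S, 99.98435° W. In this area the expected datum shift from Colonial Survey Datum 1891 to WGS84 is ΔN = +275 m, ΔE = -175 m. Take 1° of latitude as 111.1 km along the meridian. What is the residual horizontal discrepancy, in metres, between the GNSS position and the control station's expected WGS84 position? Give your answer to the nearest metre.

Observed coordinate differences: Δφ = +0.00224°, Δλ = -0.00195°.
Converting to metres (1° lat = 111100 m, cos φ = 0.770596): observed ΔN = 248.9 m, observed ΔE = -166.9 m.
Subtracting the expected shift leaves a residual of 248.9 − (275) = -26.1 m north and -166.9 − (-175) = 8.1 m east.
Residual distance = √((-26.1)² + 8.1²) = 27.3 m.

27 m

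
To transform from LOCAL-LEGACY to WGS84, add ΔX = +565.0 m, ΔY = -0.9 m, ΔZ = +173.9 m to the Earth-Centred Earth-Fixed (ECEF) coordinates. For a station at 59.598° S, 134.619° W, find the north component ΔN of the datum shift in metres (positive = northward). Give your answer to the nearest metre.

ΔN = -254 m

At φ = -59.598°, λ = -134.619°: sin φ = -0.862496, cos φ = 0.506064, sin λ = -0.711793, cos λ = -0.702389.
ΔN = −sin φ cos λ·ΔX − sin φ sin λ·ΔY + cos φ·ΔZ = −(-0.862496)(-0.702389)(565.0) − (-0.862496)(-0.711793)(-0.9) + (0.506064)(173.9) = -253.72 m.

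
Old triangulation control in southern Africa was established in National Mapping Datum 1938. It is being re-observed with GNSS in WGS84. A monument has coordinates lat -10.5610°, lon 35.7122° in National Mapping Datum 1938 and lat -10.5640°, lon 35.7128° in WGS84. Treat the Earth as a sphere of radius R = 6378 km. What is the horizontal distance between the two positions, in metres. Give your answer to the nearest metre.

340 m

Δφ = -10.5640° − -10.5610° = -0.0030°; Δλ = 35.7128° − 35.7122° = +0.0006°.
1° along a meridian = πR/180 = 111317 m.
ΔN = Δφ × 111317 = -334.0 m; ΔE = Δλ × 111317 × cos(-10.5610°) = +0.0006 × 111317 × 0.983060 = 65.7 m.
Distance = √(ΔE² + ΔN²) = √(65.7² + (-334.0)²) = 340.3 m.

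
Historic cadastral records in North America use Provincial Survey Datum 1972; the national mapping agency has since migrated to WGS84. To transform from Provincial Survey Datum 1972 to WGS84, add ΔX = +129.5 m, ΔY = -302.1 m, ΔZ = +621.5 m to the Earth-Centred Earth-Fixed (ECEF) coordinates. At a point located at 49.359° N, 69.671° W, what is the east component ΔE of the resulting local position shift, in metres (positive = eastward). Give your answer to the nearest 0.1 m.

ΔE = 16.5 m

At φ = 49.359°, λ = -69.671°: sin φ = 0.758805, cos φ = 0.651317, sin λ = -0.937713, cos λ = 0.347410.
ΔE = −sin λ·ΔX + cos λ·ΔY = −(-0.937713)·(129.5) + (0.347410)·(-302.1) = 16.48 m.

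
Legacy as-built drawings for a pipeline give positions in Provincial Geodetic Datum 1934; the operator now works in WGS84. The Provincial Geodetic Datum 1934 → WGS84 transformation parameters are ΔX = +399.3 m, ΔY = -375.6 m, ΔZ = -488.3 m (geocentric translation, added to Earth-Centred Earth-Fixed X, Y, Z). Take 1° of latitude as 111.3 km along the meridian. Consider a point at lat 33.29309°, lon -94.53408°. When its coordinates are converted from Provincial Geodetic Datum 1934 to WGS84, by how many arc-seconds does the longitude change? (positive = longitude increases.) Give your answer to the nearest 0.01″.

Δλ = 16.55″

sin φ = 0.548922, cos φ = 0.835874, sin λ = -0.996870, cos λ = -0.079052.
East component: ΔE = −sin λ·ΔX + cos λ·ΔY = −(-0.996870)(399.3) + (-0.079052)(-375.6) = 427.74 m.
1° of latitude spans 111300 m; at latitude φ, 1° of longitude spans that × cos φ = 93032.7 m, so Δλ = 427.74 / 93032.7 × 3600 = 16.552″.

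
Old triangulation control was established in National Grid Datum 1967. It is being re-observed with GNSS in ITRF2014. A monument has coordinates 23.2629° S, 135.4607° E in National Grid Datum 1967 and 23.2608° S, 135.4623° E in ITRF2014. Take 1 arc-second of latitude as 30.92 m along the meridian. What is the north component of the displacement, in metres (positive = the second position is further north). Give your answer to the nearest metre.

Δφ = -23.2608° − -23.2629° = +0.0021°; Δλ = 135.4623° − 135.4607° = +0.0016°.
1° of latitude = 3600 × 30.92 = 111312 m.
ΔN = Δφ × 111312 = 233.8 m; ΔE = Δλ × 111312 × cos(-23.2629°) = +0.0016 × 111312 × 0.918702 = 163.6 m.

ΔN = 234 m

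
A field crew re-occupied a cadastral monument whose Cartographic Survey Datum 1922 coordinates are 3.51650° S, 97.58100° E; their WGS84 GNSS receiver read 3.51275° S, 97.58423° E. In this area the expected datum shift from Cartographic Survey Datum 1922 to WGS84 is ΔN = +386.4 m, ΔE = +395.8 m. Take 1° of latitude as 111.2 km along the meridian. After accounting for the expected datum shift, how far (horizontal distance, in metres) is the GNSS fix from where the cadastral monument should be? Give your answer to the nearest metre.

Observed coordinate differences: Δφ = +0.00375°, Δλ = +0.00323°.
Converting to metres (1° lat = 111200 m, cos φ = 0.998117): observed ΔN = 417.0 m, observed ΔE = 358.5 m.
Subtracting the expected shift leaves a residual of 417.0 − (386.4) = 30.6 m north and 358.5 − (395.8) = -37.3 m east.
Residual distance = √(30.6² + (-37.3)²) = 48.2 m.

48 m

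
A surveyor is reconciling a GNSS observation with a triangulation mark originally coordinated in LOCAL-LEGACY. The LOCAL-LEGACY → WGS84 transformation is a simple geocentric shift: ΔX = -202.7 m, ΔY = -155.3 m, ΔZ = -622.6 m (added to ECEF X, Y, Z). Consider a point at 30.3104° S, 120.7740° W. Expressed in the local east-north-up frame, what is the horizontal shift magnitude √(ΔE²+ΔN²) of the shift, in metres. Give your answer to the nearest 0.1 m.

At φ = -30.3104°, λ = -120.7740°: sin φ = -0.504684, cos φ = 0.863304, sin λ = -0.859192, cos λ = -0.511653.
ΔE = −sin λ·ΔX + cos λ·ΔY = −(-0.859192)·(-202.7) + (-0.511653)·(-155.3) = -94.70 m.
ΔN = −sin φ cos λ·ΔX − sin φ sin λ·ΔY + cos φ·ΔZ = −(-0.504684)(-0.511653)(-202.7) − (-0.504684)(-0.859192)(-155.3) + (0.863304)(-622.6) = -417.81 m.
Horizontal magnitude = √(ΔE² + ΔN²) = √((-94.70)² + (-417.81)²) = 428.41 m.

428.4 m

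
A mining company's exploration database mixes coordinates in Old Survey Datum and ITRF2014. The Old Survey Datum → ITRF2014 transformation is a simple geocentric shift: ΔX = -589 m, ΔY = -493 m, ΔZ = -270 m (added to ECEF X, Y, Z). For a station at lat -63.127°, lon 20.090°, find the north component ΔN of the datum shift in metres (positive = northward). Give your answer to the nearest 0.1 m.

ΔN = -766.5 m

At φ = -63.127°, λ = 20.090°: sin φ = -0.892011, cos φ = 0.452014, sin λ = 0.343496, cos λ = 0.939154.
ΔN = −sin φ cos λ·ΔX − sin φ sin λ·ΔY + cos φ·ΔZ = −(-0.892011)(0.939154)(-589) − (-0.892011)(0.343496)(-493) + (0.452014)(-270) = -766.53 m.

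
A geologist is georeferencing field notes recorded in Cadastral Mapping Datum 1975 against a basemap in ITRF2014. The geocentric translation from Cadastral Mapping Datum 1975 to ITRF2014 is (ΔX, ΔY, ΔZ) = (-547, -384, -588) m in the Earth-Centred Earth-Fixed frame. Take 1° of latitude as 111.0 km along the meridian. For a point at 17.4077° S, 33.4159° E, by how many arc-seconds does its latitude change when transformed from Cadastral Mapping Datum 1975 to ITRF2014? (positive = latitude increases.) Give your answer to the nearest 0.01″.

Δφ = -24.68″

sin φ = -0.299169, cos φ = 0.954200, sin λ = 0.550712, cos λ = 0.834695.
North component: ΔN = −sin φ cos λ·ΔX − sin φ sin λ·ΔY + cos φ·ΔZ = −(-0.299169)(0.834695)(-547) − (-0.299169)(0.550712)(-384) + (0.954200)(-588) = -760.93 m.
1° of latitude spans 111000 m, so Δφ = -760.93 / 111000 × 3600 = -24.679″.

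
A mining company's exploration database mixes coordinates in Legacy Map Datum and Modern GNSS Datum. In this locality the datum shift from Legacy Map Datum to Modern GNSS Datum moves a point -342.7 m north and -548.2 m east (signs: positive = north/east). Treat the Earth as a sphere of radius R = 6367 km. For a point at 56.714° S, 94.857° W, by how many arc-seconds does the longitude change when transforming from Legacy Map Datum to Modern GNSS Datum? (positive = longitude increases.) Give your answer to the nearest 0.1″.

At latitude -56.714°, cos φ = 0.548819.
One radian of longitude at latitude φ spans R cos φ, so Δλ = ΔE / (R cos φ) = -548.2 / (6367000 × 0.548819) = -1.5688e-04 rad = -32.359″.

Δλ = -32.4″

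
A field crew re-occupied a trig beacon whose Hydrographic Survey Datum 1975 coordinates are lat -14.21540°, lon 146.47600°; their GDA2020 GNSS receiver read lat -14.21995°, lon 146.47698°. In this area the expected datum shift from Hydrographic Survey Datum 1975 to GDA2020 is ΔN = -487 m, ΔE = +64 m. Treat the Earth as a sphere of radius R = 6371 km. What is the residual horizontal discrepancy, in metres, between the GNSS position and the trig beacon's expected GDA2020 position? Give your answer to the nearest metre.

46 m

Observed coordinate differences: Δφ = -0.00455°, Δλ = +0.00098°.
Converting to metres (1° lat = 111195 m, cos φ = 0.969379): observed ΔN = -505.9 m, observed ΔE = 105.6 m.
Subtracting the expected shift leaves a residual of -505.9 − (-487) = -18.9 m north and 105.6 − (64) = 41.6 m east.
Residual distance = √((-18.9)² + 41.6²) = 45.7 m.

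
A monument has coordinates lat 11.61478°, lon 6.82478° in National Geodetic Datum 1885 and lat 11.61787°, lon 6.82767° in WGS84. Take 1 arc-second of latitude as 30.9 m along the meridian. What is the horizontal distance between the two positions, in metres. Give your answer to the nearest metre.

466 m

Δφ = 11.61787° − 11.61478° = +0.00309°; Δλ = 6.82767° − 6.82478° = +0.00289°.
1° of latitude = 3600 × 30.90 = 111240 m.
ΔN = Δφ × 111240 = 343.7 m; ΔE = Δλ × 111240 × cos(11.61478°) = +0.00289 × 111240 × 0.979523 = 314.9 m.
Distance = √(ΔE² + ΔN²) = √(314.9² + 343.7²) = 466.2 m.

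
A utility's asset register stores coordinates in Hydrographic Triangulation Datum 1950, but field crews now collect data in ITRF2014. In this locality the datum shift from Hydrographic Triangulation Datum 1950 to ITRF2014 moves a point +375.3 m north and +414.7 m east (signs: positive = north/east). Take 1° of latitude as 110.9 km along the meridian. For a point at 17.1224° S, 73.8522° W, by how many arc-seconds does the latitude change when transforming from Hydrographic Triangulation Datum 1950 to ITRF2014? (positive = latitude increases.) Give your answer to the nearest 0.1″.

1° of latitude = 110.9 km, so Δφ = 375.3 / 110900 = 0.0033841° = 12.183″.

Δφ = 12.2″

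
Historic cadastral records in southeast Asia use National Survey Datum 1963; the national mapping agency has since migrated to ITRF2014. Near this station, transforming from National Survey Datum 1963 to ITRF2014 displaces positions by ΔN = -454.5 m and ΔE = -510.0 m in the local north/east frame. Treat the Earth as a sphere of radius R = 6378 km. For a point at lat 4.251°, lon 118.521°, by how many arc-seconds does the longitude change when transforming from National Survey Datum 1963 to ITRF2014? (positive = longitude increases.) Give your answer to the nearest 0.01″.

At latitude 4.251°, cos φ = 0.997249.
One radian of longitude at latitude φ spans R cos φ, so Δλ = ΔE / (R cos φ) = -510.0 / (6378000 × 0.997249) = -8.0183e-05 rad = -16.539″.

Δλ = -16.54″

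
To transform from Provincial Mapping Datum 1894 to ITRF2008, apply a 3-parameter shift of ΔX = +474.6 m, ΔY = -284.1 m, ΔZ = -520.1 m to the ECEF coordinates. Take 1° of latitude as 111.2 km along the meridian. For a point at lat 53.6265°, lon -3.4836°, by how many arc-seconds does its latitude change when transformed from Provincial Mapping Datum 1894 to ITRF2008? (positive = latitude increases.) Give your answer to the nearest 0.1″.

Δφ = -22.8″

sin φ = 0.805168, cos φ = 0.593047, sin λ = -0.060763, cos λ = 0.998152.
North component: ΔN = −sin φ cos λ·ΔX − sin φ sin λ·ΔY + cos φ·ΔZ = −(0.805168)(0.998152)(474.6) − (0.805168)(-0.060763)(-284.1) + (0.593047)(-520.1) = -703.77 m.
1° of latitude spans 111200 m, so Δφ = -703.77 / 111200 × 3600 = -22.784″.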